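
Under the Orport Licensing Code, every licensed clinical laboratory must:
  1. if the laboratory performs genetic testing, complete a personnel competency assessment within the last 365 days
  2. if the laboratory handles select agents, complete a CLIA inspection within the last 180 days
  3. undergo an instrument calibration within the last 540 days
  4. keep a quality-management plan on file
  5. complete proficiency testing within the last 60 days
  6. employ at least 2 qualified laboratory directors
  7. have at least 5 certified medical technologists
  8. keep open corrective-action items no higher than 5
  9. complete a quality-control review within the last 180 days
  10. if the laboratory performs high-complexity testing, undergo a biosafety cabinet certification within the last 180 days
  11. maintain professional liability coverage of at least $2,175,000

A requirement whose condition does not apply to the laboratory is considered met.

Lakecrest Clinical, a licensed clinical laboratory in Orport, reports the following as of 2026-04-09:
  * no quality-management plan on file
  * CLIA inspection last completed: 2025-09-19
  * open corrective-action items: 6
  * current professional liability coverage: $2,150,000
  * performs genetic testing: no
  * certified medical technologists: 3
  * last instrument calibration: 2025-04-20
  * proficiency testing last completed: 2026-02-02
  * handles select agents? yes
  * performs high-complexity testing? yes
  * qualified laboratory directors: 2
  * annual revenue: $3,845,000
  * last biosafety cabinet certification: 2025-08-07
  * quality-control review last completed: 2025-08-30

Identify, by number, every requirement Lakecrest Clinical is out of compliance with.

1. condition 'performs genetic testing' does not hold → requirement n/a → met
2. condition 'handles select agents' holds; CLIA inspection 202 days ago vs limit 180 → not met
3. instrument calibration 354 days ago vs limit 540 → met
4. quality-management plan absent → not met
5. proficiency testing 66 days ago vs limit 60 → not met
6. qualified laboratory directors 2 ≥ 2 → met
7. certified medical technologists 3 < 5 → not met
8. open corrective-action items 6 > 5 → not met
9. quality-control review 222 days ago vs limit 180 → not met
10. condition 'performs high-complexity testing' holds; biosafety cabinet certification 245 days ago vs limit 180 → not met
11. professional liability coverage $2,150,000 < $2,175,000 → not met
Not met: 2, 4, 5, 7, 8, 9, 10, 11

2, 4, 5, 7, 8, 9, 10, 11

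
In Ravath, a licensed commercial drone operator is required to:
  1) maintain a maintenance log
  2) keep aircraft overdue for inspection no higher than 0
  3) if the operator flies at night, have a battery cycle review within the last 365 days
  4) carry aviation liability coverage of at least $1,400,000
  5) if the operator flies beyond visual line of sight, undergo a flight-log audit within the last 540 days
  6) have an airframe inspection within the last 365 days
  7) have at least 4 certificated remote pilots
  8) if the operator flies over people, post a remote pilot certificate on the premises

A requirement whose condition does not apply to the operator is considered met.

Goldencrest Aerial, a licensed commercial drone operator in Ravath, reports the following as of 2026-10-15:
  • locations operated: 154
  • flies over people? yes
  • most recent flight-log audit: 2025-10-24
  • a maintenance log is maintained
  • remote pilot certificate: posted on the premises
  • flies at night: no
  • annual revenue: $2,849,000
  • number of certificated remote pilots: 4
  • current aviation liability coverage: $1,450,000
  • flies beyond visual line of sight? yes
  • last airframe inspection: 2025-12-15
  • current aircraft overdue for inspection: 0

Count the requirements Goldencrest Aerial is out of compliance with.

1. maintenance log present → met
2. aircraft overdue for inspection 0 ≤ 0 → met
3. condition 'flies at night' does not hold → requirement n/a → met
4. aviation liability coverage $1,450,000 ≥ $1,400,000 → met
5. condition 'flies beyond visual line of sight' holds; flight-log audit 356 days ago vs limit 540 → met
6. airframe inspection 304 days ago vs limit 365 → met
7. certificated remote pilots 4 ≥ 4 → met
8. condition 'flies over people' holds; remote pilot certificate present → met
Not met: 0 of 8

0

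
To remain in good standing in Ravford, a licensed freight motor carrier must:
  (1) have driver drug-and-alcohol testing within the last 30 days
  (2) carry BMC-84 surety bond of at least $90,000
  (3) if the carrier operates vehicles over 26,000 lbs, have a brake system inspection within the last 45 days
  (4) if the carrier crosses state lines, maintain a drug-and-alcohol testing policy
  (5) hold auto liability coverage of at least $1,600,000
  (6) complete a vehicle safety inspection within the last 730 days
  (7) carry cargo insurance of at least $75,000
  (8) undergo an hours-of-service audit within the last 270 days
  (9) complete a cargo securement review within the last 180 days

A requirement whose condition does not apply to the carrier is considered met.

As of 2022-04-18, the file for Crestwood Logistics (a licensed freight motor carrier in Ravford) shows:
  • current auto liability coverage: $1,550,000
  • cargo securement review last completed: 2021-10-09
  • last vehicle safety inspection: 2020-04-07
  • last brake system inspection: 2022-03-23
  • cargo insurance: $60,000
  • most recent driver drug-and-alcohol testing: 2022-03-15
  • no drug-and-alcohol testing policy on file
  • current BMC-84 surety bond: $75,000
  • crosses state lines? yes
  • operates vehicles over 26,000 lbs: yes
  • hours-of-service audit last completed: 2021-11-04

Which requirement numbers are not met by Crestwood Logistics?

1, 2, 4, 5, 6, 7, 9

1. driver drug-and-alcohol testing 34 days ago vs limit 30 → not met
2. BMC-84 surety bond $75,000 < $90,000 → not met
3. condition 'operates vehicles over 26,000 lbs' holds; brake system inspection 26 days ago vs limit 45 → met
4. condition 'crosses state lines' holds; drug-and-alcohol testing policy absent → not met
5. auto liability coverage $1,550,000 < $1,600,000 → not met
6. vehicle safety inspection 741 days ago vs limit 730 → not met
7. cargo insurance $60,000 < $75,000 → not met
8. hours-of-service audit 165 days ago vs limit 270 → met
9. cargo securement review 191 days ago vs limit 180 → not met
Not met: 1, 2, 4, 5, 6, 7, 9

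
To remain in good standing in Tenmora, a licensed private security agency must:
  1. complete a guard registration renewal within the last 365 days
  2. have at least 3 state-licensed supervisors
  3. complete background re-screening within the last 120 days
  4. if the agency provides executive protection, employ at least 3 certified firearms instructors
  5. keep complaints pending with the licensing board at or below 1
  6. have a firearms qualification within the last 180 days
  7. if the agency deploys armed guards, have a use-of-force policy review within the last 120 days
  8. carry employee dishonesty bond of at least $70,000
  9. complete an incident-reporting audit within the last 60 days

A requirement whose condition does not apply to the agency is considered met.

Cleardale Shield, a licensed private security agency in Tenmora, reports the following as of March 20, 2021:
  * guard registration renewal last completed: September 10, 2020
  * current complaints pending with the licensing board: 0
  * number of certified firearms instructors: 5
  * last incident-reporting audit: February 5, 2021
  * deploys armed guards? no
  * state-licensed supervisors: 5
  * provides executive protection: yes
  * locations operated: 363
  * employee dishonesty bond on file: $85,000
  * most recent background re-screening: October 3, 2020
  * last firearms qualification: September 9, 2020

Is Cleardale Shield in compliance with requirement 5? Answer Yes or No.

Yes

5. complaints pending with the licensing board 0 ≤ 1 → met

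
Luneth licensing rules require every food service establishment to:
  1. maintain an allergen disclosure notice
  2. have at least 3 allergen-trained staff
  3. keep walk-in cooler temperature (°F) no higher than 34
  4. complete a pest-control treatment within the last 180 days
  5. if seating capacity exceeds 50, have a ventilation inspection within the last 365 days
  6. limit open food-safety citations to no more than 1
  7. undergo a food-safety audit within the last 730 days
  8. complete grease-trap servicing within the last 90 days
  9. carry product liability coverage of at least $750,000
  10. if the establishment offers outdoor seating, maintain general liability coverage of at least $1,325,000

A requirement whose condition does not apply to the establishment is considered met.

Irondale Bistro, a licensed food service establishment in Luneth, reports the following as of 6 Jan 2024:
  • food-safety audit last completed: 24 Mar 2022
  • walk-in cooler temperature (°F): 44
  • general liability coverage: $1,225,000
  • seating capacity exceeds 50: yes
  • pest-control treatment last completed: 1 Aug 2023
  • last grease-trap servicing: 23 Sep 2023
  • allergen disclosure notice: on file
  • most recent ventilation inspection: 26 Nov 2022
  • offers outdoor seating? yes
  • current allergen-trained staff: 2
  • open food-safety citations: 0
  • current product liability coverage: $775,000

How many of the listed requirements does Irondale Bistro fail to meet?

1. allergen disclosure notice present → met
2. allergen-trained staff 2 < 3 → not met
3. walk-in cooler temperature (°F) 44 > 34 → not met
4. pest-control treatment 158 days ago vs limit 180 → met
5. condition 'seating capacity exceeds 50' holds; ventilation inspection 406 days ago vs limit 365 → not met
6. open food-safety citations 0 ≤ 1 → met
7. food-safety audit 653 days ago vs limit 730 → met
8. grease-trap servicing 105 days ago vs limit 90 → not met
9. product liability coverage $775,000 ≥ $750,000 → met
10. condition 'offers outdoor seating' holds; general liability coverage $1,225,000 < $1,325,000 → not met
Not met: 5 of 10

5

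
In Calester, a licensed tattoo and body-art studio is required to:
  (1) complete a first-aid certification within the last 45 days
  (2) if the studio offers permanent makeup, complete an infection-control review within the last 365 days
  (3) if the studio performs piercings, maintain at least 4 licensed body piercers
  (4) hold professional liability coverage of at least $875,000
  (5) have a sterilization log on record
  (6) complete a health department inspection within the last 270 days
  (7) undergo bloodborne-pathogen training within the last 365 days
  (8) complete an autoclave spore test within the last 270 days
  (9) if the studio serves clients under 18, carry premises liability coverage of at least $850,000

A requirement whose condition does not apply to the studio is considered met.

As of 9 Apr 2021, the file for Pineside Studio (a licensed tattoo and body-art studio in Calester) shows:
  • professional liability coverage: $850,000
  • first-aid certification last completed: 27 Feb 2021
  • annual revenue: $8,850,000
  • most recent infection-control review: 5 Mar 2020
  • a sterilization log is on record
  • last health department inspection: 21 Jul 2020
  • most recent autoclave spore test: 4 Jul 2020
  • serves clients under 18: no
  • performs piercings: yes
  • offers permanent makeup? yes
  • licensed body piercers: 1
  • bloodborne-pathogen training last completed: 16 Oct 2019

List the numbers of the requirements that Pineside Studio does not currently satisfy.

2, 3, 4, 7, 8

1. first-aid certification 41 days ago vs limit 45 → met
2. condition 'offers permanent makeup' holds; infection-control review 400 days ago vs limit 365 → not met
3. condition 'performs piercings' holds; licensed body piercers 1 < 4 → not met
4. professional liability coverage $850,000 < $875,000 → not met
5. sterilization log present → met
6. health department inspection 262 days ago vs limit 270 → met
7. bloodborne-pathogen training 541 days ago vs limit 365 → not met
8. autoclave spore test 279 days ago vs limit 270 → not met
9. condition 'serves clients under 18' does not hold → requirement n/a → met
Not met: 2, 3, 4, 7, 8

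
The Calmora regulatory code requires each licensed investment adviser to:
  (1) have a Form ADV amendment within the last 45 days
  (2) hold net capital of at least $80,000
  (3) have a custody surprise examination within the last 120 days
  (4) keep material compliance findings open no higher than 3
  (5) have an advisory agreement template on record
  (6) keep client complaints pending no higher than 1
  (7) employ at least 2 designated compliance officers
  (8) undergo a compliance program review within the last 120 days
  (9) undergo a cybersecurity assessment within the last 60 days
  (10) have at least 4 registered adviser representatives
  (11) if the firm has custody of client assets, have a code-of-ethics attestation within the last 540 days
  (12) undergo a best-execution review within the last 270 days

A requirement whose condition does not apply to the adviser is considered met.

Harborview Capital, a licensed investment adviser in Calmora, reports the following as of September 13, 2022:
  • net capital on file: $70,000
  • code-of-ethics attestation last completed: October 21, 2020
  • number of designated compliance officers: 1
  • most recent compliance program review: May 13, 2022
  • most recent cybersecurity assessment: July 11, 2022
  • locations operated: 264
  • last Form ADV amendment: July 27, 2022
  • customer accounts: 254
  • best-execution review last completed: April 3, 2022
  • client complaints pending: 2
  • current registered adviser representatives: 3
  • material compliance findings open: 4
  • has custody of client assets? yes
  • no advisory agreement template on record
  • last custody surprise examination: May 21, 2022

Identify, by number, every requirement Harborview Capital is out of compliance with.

1, 2, 4, 5, 6, 7, 8, 9, 10, 11

1. Form ADV amendment 48 days ago vs limit 45 → not met
2. net capital $70,000 < $80,000 → not met
3. custody surprise examination 115 days ago vs limit 120 → met
4. material compliance findings open 4 > 3 → not met
5. advisory agreement template absent → not met
6. client complaints pending 2 > 1 → not met
7. designated compliance officers 1 < 2 → not met
8. compliance program review 123 days ago vs limit 120 → not met
9. cybersecurity assessment 64 days ago vs limit 60 → not met
10. registered adviser representatives 3 < 4 → not met
11. condition 'has custody of client assets' holds; code-of-ethics attestation 692 days ago vs limit 540 → not met
12. best-execution review 163 days ago vs limit 270 → met
Not met: 1, 2, 4, 5, 6, 7, 8, 9, 10, 11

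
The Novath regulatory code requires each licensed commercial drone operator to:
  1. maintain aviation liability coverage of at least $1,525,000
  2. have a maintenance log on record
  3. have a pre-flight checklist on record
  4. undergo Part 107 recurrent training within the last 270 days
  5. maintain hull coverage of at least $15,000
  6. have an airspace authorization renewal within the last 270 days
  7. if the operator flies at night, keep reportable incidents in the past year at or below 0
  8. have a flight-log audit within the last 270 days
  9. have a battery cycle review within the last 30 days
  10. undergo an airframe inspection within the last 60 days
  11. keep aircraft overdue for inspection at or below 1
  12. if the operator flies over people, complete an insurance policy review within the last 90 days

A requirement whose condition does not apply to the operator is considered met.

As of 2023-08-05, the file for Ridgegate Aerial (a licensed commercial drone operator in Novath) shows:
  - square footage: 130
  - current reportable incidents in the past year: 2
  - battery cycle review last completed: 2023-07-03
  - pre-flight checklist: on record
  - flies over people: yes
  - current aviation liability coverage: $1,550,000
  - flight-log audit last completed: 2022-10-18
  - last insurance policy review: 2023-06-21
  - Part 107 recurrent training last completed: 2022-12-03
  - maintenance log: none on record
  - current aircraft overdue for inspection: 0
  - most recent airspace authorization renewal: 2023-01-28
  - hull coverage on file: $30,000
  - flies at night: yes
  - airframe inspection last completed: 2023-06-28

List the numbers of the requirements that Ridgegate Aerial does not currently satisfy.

1. aviation liability coverage $1,550,000 ≥ $1,525,000 → met
2. maintenance log absent → not met
3. pre-flight checklist present → met
4. Part 107 recurrent training 245 days ago vs limit 270 → met
5. hull coverage $30,000 ≥ $15,000 → met
6. airspace authorization renewal 189 days ago vs limit 270 → met
7. condition 'flies at night' holds; reportable incidents in the past year 2 > 0 → not met
8. flight-log audit 291 days ago vs limit 270 → not met
9. battery cycle review 33 days ago vs limit 30 → not met
10. airframe inspection 38 days ago vs limit 60 → met
11. aircraft overdue for inspection 0 ≤ 1 → met
12. condition 'flies over people' holds; insurance policy review 45 days ago vs limit 90 → met
Not met: 2, 7, 8, 9

2, 7, 8, 9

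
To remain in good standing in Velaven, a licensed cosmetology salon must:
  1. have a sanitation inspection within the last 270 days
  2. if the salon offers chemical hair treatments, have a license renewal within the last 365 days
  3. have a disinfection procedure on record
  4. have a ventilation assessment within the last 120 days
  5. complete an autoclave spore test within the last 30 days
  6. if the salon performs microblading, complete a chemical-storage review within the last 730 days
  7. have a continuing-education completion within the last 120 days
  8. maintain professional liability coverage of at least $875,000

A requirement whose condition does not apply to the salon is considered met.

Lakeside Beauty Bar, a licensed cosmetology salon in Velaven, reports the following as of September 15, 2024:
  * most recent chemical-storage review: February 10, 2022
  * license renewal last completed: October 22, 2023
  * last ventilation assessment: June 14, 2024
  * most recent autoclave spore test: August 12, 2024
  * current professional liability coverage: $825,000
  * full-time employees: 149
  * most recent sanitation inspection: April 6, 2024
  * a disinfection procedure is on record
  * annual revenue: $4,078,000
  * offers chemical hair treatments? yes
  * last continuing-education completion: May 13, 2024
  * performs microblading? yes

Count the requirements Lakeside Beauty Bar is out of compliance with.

1. sanitation inspection 162 days ago vs limit 270 → met
2. condition 'offers chemical hair treatments' holds; license renewal 329 days ago vs limit 365 → met
3. disinfection procedure present → met
4. ventilation assessment 93 days ago vs limit 120 → met
5. autoclave spore test 34 days ago vs limit 30 → not met
6. condition 'performs microblading' holds; chemical-storage review 948 days ago vs limit 730 → not met
7. continuing-education completion 125 days ago vs limit 120 → not met
8. professional liability coverage $825,000 < $875,000 → not met
Not met: 4 of 8

4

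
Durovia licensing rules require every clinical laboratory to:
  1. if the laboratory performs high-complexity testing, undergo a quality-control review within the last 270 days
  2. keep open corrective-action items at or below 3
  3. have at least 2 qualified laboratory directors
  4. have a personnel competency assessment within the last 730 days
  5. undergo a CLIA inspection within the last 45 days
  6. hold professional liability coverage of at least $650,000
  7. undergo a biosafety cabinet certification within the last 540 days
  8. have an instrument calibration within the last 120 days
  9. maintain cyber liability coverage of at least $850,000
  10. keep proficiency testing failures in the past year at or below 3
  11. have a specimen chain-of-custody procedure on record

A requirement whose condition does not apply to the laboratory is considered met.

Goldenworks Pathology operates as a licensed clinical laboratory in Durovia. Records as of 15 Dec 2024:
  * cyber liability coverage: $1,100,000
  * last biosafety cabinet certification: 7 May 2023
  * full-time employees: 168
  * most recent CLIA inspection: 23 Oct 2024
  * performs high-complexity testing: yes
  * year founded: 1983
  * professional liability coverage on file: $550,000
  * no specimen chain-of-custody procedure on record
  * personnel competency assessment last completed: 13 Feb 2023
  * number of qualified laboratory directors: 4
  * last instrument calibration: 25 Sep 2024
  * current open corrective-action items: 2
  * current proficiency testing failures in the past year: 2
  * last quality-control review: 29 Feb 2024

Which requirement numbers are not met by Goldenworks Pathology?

1, 5, 6, 7, 11

1. condition 'performs high-complexity testing' holds; quality-control review 290 days ago vs limit 270 → not met
2. open corrective-action items 2 ≤ 3 → met
3. qualified laboratory directors 4 ≥ 2 → met
4. personnel competency assessment 671 days ago vs limit 730 → met
5. CLIA inspection 53 days ago vs limit 45 → not met
6. professional liability coverage $550,000 < $650,000 → not met
7. biosafety cabinet certification 588 days ago vs limit 540 → not met
8. instrument calibration 81 days ago vs limit 120 → met
9. cyber liability coverage $1,100,000 ≥ $850,000 → met
10. proficiency testing failures in the past year 2 ≤ 3 → met
11. specimen chain-of-custody procedure absent → not met
Not met: 1, 5, 6, 7, 11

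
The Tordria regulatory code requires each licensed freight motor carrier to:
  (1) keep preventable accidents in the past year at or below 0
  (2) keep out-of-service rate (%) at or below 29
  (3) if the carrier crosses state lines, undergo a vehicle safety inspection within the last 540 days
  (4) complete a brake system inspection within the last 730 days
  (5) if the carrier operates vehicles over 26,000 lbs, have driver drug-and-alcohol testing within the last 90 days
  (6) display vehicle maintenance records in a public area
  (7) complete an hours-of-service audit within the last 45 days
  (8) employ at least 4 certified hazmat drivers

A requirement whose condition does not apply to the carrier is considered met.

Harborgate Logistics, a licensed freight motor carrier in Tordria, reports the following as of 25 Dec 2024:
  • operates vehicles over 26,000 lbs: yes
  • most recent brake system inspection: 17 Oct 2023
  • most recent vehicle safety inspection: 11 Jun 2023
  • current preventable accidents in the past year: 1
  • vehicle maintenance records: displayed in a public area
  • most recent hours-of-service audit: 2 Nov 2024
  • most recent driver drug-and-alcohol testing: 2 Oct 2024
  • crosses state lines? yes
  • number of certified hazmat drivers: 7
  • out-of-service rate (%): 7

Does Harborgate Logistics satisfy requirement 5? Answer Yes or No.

5. condition 'operates vehicles over 26,000 lbs' holds; driver drug-and-alcohol testing 84 days ago vs limit 90 → met

Yes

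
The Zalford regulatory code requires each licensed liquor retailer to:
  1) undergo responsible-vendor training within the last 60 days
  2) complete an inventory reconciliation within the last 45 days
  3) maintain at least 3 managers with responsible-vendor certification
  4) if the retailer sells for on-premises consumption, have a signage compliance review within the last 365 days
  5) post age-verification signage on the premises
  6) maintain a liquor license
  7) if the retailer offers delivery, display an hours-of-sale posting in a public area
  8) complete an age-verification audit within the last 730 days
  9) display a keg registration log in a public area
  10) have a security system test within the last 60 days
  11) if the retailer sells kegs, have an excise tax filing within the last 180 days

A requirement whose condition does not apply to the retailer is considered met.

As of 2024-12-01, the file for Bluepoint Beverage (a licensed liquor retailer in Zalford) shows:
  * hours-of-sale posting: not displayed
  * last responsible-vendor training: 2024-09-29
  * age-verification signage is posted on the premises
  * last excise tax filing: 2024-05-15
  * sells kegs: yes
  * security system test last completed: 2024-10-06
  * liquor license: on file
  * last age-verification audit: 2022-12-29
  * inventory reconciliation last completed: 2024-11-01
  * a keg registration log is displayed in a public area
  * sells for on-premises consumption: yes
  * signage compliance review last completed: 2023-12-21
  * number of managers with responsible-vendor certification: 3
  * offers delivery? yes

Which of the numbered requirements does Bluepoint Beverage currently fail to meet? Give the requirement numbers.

1, 7, 11

1. responsible-vendor training 63 days ago vs limit 60 → not met
2. inventory reconciliation 30 days ago vs limit 45 → met
3. managers with responsible-vendor certification 3 ≥ 3 → met
4. condition 'sells for on-premises consumption' holds; signage compliance review 346 days ago vs limit 365 → met
5. age-verification signage present → met
6. liquor license present → met
7. condition 'offers delivery' holds; hours-of-sale posting absent → not met
8. age-verification audit 703 days ago vs limit 730 → met
9. keg registration log present → met
10. security system test 56 days ago vs limit 60 → met
11. condition 'sells kegs' holds; excise tax filing 200 days ago vs limit 180 → not met
Not met: 1, 7, 11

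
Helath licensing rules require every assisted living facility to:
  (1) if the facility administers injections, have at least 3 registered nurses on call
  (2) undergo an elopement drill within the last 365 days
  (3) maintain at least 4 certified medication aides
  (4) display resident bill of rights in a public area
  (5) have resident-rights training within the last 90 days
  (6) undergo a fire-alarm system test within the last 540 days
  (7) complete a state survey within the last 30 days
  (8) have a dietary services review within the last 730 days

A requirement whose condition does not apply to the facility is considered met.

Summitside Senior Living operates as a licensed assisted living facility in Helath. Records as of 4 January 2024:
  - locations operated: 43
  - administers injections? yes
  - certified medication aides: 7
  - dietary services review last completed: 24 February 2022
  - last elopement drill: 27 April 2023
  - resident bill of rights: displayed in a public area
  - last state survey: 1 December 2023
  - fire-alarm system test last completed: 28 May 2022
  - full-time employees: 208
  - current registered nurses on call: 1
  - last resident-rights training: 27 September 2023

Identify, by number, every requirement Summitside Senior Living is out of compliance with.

1, 5, 6, 7

1. condition 'administers injections' holds; registered nurses on call 1 < 3 → not met
2. elopement drill 252 days ago vs limit 365 → met
3. certified medication aides 7 ≥ 4 → met
4. resident bill of rights present → met
5. resident-rights training 99 days ago vs limit 90 → not met
6. fire-alarm system test 586 days ago vs limit 540 → not met
7. state survey 34 days ago vs limit 30 → not met
8. dietary services review 679 days ago vs limit 730 → met
Not met: 1, 5, 6, 7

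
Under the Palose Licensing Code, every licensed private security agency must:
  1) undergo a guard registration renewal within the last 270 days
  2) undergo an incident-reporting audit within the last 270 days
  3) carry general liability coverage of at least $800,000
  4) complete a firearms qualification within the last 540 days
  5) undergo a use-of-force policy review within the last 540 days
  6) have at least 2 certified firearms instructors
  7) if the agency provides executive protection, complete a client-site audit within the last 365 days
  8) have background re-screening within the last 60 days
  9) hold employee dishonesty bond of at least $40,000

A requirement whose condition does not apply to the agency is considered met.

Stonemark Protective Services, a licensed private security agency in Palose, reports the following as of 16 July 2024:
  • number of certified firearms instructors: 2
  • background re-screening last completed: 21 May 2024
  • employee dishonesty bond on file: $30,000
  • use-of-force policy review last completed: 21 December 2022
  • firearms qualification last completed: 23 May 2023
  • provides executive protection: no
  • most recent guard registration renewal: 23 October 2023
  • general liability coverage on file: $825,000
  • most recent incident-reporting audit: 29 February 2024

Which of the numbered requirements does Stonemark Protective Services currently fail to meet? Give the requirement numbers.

1. guard registration renewal 267 days ago vs limit 270 → met
2. incident-reporting audit 138 days ago vs limit 270 → met
3. general liability coverage $825,000 ≥ $800,000 → met
4. firearms qualification 420 days ago vs limit 540 → met
5. use-of-force policy review 573 days ago vs limit 540 → not met
6. certified firearms instructors 2 ≥ 2 → met
7. condition 'provides executive protection' does not hold → requirement n/a → met
8. background re-screening 56 days ago vs limit 60 → met
9. employee dishonesty bond $30,000 < $40,000 → not met
Not met: 5, 9

5, 9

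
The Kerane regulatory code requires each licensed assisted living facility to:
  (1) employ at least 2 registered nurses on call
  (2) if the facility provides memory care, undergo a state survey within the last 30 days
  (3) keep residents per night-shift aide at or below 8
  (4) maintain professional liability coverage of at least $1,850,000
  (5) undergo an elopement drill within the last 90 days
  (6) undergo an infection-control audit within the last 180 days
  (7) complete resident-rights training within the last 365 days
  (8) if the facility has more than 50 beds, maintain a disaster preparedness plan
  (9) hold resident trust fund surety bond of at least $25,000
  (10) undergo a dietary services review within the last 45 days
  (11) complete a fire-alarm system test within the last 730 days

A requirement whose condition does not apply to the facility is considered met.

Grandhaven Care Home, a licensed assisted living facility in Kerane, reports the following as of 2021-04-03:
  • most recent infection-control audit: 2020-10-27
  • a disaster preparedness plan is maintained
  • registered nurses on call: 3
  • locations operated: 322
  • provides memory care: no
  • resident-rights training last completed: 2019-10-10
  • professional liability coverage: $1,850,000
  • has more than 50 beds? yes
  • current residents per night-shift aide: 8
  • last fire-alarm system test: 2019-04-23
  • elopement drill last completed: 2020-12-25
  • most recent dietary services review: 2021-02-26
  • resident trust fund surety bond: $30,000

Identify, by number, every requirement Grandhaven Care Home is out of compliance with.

1. registered nurses on call 3 ≥ 2 → met
2. condition 'provides memory care' does not hold → requirement n/a → met
3. residents per night-shift aide 8 ≤ 8 → met
4. professional liability coverage $1,850,000 ≥ $1,850,000 → met
5. elopement drill 99 days ago vs limit 90 → not met
6. infection-control audit 158 days ago vs limit 180 → met
7. resident-rights training 541 days ago vs limit 365 → not met
8. condition 'has more than 50 beds' holds; disaster preparedness plan present → met
9. resident trust fund surety bond $30,000 ≥ $25,000 → met
10. dietary services review 36 days ago vs limit 45 → met
11. fire-alarm system test 711 days ago vs limit 730 → met
Not met: 5, 7

5, 7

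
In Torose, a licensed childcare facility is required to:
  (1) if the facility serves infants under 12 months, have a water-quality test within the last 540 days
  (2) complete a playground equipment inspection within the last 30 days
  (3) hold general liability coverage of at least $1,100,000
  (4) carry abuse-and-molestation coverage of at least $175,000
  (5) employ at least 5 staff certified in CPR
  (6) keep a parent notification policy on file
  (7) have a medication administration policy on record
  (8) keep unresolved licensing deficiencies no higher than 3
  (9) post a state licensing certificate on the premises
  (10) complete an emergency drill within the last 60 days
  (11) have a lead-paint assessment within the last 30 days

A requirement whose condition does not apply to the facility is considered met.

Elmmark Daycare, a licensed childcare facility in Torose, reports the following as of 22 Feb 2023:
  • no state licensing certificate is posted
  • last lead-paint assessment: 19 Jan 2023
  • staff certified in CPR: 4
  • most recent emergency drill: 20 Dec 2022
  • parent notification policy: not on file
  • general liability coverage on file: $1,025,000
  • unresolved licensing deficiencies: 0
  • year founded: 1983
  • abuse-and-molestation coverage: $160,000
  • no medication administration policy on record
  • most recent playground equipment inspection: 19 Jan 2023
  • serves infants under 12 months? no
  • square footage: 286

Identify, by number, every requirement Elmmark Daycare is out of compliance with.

1. condition 'serves infants under 12 months' does not hold → requirement n/a → met
2. playground equipment inspection 34 days ago vs limit 30 → not met
3. general liability coverage $1,025,000 < $1,100,000 → not met
4. abuse-and-molestation coverage $160,000 < $175,000 → not met
5. staff certified in CPR 4 < 5 → not met
6. parent notification policy absent → not met
7. medication administration policy absent → not met
8. unresolved licensing deficiencies 0 ≤ 3 → met
9. state licensing certificate absent → not met
10. emergency drill 64 days ago vs limit 60 → not met
11. lead-paint assessment 34 days ago vs limit 30 → not met
Not met: 2, 3, 4, 5, 6, 7, 9, 10, 11

2, 3, 4, 5, 6, 7, 9, 10, 11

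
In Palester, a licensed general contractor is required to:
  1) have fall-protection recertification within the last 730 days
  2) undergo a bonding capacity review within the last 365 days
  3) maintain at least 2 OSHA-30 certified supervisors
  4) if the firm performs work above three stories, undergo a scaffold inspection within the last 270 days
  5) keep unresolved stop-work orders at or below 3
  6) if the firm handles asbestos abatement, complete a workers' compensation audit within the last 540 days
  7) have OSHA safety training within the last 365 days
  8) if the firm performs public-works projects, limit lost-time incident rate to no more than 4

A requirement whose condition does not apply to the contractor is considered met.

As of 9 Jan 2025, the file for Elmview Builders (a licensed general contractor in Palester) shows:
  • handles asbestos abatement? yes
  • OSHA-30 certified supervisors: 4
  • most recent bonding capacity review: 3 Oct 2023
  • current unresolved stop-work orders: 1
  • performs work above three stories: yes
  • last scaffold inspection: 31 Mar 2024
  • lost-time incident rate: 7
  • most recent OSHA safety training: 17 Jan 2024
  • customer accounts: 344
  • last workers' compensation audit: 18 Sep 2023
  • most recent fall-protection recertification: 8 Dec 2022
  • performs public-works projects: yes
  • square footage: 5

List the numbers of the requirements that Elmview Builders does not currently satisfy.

1. fall-protection recertification 763 days ago vs limit 730 → not met
2. bonding capacity review 464 days ago vs limit 365 → not met
3. OSHA-30 certified supervisors 4 ≥ 2 → met
4. condition 'performs work above three stories' holds; scaffold inspection 284 days ago vs limit 270 → not met
5. unresolved stop-work orders 1 ≤ 3 → met
6. condition 'handles asbestos abatement' holds; workers' compensation audit 479 days ago vs limit 540 → met
7. OSHA safety training 358 days ago vs limit 365 → met
8. condition 'performs public-works projects' holds; lost-time incident rate 7 > 4 → not met
Not met: 1, 2, 4, 8

1, 2, 4, 8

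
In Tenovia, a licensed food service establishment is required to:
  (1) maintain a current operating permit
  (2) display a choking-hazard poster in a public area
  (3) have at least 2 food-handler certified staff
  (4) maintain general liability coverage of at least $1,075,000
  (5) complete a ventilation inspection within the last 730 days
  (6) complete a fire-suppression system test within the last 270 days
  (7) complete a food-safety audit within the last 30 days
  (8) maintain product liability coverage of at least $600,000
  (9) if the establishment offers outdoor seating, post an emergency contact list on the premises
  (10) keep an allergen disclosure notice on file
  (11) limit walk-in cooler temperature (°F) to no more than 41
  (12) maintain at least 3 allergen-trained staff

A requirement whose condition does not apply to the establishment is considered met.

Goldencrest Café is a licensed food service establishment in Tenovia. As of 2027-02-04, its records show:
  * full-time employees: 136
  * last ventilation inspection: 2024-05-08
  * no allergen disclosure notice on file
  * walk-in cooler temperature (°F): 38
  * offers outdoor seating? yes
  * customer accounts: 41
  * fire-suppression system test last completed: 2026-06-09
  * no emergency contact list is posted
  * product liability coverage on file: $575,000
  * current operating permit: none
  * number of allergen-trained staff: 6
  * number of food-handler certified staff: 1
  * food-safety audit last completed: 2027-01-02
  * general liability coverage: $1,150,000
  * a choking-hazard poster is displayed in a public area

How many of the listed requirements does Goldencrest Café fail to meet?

7

1. current operating permit absent → not met
2. choking-hazard poster present → met
3. food-handler certified staff 1 < 2 → not met
4. general liability coverage $1,150,000 ≥ $1,075,000 → met
5. ventilation inspection 1002 days ago vs limit 730 → not met
6. fire-suppression system test 240 days ago vs limit 270 → met
7. food-safety audit 33 days ago vs limit 30 → not met
8. product liability coverage $575,000 < $600,000 → not met
9. condition 'offers outdoor seating' holds; emergency contact list absent → not met
10. allergen disclosure notice absent → not met
11. walk-in cooler temperature (°F) 38 ≤ 41 → met
12. allergen-trained staff 6 ≥ 3 → met
Not met: 7 of 12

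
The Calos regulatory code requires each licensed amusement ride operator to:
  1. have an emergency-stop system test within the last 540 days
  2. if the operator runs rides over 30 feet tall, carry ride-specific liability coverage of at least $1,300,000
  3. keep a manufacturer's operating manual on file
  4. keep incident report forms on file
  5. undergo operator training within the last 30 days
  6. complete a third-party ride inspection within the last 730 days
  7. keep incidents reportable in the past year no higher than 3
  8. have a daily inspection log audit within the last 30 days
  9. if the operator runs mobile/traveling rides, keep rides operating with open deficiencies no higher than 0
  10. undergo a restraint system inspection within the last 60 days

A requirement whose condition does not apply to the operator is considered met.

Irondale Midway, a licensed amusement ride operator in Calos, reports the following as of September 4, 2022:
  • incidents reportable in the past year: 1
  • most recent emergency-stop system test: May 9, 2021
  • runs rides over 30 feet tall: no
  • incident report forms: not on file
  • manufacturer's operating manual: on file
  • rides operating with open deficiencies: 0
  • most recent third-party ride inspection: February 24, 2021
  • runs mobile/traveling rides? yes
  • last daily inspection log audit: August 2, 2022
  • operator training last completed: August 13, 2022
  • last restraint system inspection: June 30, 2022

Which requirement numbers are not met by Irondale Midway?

4, 8, 10

1. emergency-stop system test 483 days ago vs limit 540 → met
2. condition 'runs rides over 30 feet tall' does not hold → requirement n/a → met
3. manufacturer's operating manual present → met
4. incident report forms absent → not met
5. operator training 22 days ago vs limit 30 → met
6. third-party ride inspection 557 days ago vs limit 730 → met
7. incidents reportable in the past year 1 ≤ 3 → met
8. daily inspection log audit 33 days ago vs limit 30 → not met
9. condition 'runs mobile/traveling rides' holds; rides operating with open deficiencies 0 ≤ 0 → met
10. restraint system inspection 66 days ago vs limit 60 → not met
Not met: 4, 8, 10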